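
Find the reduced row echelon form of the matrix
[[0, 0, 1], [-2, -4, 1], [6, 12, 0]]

[[1, 2, 0], [0, 0, 1], [0, 0, 0]]

ρ1 <-> ρ2
  [ -2  -4  1 ]
  [  0   0  1 ]
  [  6  12  0 ]
ρ1 := -1/2·ρ1
  [ 1   2  -1/2 ]
  [ 0   0     1 ]
  [ 6  12     0 ]
ρ3 := ρ3 − 6·ρ1
  [ 1  2  -1/2 ]
  [ 0  0     1 ]
  [ 0  0     3 ]
ρ3 := ρ3 − 3·ρ2
  [ 1  2  -1/2 ]
  [ 0  0     1 ]
  [ 0  0     0 ]
ρ1 := ρ1 + 1/2·ρ2
  [ 1  2  0 ]
  [ 0  0  1 ]
  [ 0  0  0 ]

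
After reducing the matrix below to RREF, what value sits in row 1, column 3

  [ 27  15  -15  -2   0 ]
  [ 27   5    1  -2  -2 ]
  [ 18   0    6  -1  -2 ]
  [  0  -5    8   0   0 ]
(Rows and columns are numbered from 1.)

ρ1 -> 1/27·ρ1
ρ2 -> ρ2 − 27·ρ1
ρ3 -> ρ3 − 18·ρ1
ρ2 -> -1/10·ρ2
ρ3 -> ρ3 + 10·ρ2
ρ4 -> ρ4 + 5·ρ2
ρ3 -> 3·ρ3
ρ2 -> ρ2 − 1/5·ρ4
ρ1 -> ρ1 + 2/27·ρ3
ρ1 -> ρ1 − 5/9·ρ2

1/3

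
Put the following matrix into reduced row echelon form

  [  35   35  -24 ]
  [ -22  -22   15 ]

[[1, 1, 0], [0, 0, 1]]

R1 := 1/35·R1
R2 := R2 + 22·R1
R2 := -35/3·R2
R1 := R1 + 24/35·R2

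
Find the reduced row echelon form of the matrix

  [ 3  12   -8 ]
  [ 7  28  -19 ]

[[1, 4, 0], [0, 0, 1]]

R1 := 1/3·R1
R2 := R2 − 7·R1
R2 := -3·R2
R1 := R1 + 8/3·R2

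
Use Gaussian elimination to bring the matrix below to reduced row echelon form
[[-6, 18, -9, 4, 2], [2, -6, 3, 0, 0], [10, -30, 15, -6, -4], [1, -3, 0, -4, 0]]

[[1, -3, 0, 0, 0], [0, 0, 1, 0, 0], [0, 0, 0, 1, 0], [0, 0, 0, 0, 1]]

Multiply r1 by -1/6.
  [  1   -3  3/2  -2/3  -1/3 ]
  [  2   -6    3     0     0 ]
  [ 10  -30   15    -6    -4 ]
  [  1   -3    0    -4     0 ]
Subtract 2 times r1 from r2.
  [  1   -3  3/2  -2/3  -1/3 ]
  [  0    0    0   4/3   2/3 ]
  [ 10  -30   15    -6    -4 ]
  [  1   -3    0    -4     0 ]
Subtract 10 times r1 from r3.
  [ 1  -3  3/2  -2/3  -1/3 ]
  [ 0   0    0   4/3   2/3 ]
  [ 0   0    0   2/3  -2/3 ]
  [ 1  -3    0    -4     0 ]
Subtract r1 from r4.
  [ 1  -3   3/2   -2/3  -1/3 ]
  [ 0   0     0    4/3   2/3 ]
  [ 0   0     0    2/3  -2/3 ]
  [ 0   0  -3/2  -10/3   1/3 ]
Swap r2 and r4.
  [ 1  -3   3/2   -2/3  -1/3 ]
  [ 0   0  -3/2  -10/3   1/3 ]
  [ 0   0     0    2/3  -2/3 ]
  [ 0   0     0    4/3   2/3 ]
Multiply r2 by -2/3.
  [ 1  -3  3/2  -2/3  -1/3 ]
  [ 0   0    1  20/9  -2/9 ]
  [ 0   0    0   2/3  -2/3 ]
  [ 0   0    0   4/3   2/3 ]
Multiply r3 by 3/2.
  [ 1  -3  3/2  -2/3  -1/3 ]
  [ 0   0    1  20/9  -2/9 ]
  [ 0   0    0     1    -1 ]
  [ 0   0    0   4/3   2/3 ]
Subtract 4/3 times r3 from r4.
  [ 1  -3  3/2  -2/3  -1/3 ]
  [ 0   0    1  20/9  -2/9 ]
  [ 0   0    0     1    -1 ]
  [ 0   0    0     0     2 ]
Multiply r4 by 1/2.
  [ 1  -3  3/2  -2/3  -1/3 ]
  [ 0   0    1  20/9  -2/9 ]
  [ 0   0    0     1    -1 ]
  [ 0   0    0     0     1 ]
Add r4 to r3.
  [ 1  -3  3/2  -2/3  -1/3 ]
  [ 0   0    1  20/9  -2/9 ]
  [ 0   0    0     1     0 ]
  [ 0   0    0     0     1 ]
Add 2/9 times r4 to r2.
  [ 1  -3  3/2  -2/3  -1/3 ]
  [ 0   0    1  20/9     0 ]
  [ 0   0    0     1     0 ]
  [ 0   0    0     0     1 ]
Add 1/3 times r4 to r1.
  [ 1  -3  3/2  -2/3  0 ]
  [ 0   0    1  20/9  0 ]
  [ 0   0    0     1  0 ]
  [ 0   0    0     0  1 ]
Subtract 20/9 times r3 from r2.
  [ 1  -3  3/2  -2/3  0 ]
  [ 0   0    1     0  0 ]
  [ 0   0    0     1  0 ]
  [ 0   0    0     0  1 ]
Add 2/3 times r3 to r1.
  [ 1  -3  3/2  0  0 ]
  [ 0   0    1  0  0 ]
  [ 0   0    0  1  0 ]
  [ 0   0    0  0  1 ]
Subtract 3/2 times r2 from r1.
  [ 1  -3  0  0  0 ]
  [ 0   0  1  0  0 ]
  [ 0   0  0  1  0 ]
  [ 0   0  0  0  1 ]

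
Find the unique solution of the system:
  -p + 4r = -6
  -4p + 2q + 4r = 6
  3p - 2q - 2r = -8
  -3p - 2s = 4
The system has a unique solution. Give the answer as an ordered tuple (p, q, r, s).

(-2, 3, -2, 1)

Form the augmented matrix and row-reduce:
  [ -1   0   4   0  |  -6 ]
  [ -4   2   4   0  |   6 ]
  [  3  -2  -2   0  |  -8 ]
  [ -3   0   0  -2  |   4 ]
Multiply ρ1 by -1.
  [  1   0  -4   0  |   6 ]
  [ -4   2   4   0  |   6 ]
  [  3  -2  -2   0  |  -8 ]
  [ -3   0   0  -2  |   4 ]
Add 4 times ρ1 to ρ2.
  [  1   0   -4   0  |   6 ]
  [  0   2  -12   0  |  30 ]
  [  3  -2   -2   0  |  -8 ]
  [ -3   0    0  -2  |   4 ]
Subtract 3 times ρ1 from ρ3.
  [  1   0   -4   0  |    6 ]
  [  0   2  -12   0  |   30 ]
  [  0  -2   10   0  |  -26 ]
  [ -3   0    0  -2  |    4 ]
Add 3 times ρ1 to ρ4.
  [ 1   0   -4   0  |    6 ]
  [ 0   2  -12   0  |   30 ]
  [ 0  -2   10   0  |  -26 ]
  [ 0   0  -12  -2  |   22 ]
Multiply ρ2 by 1/2.
  [ 1   0   -4   0  |    6 ]
  [ 0   1   -6   0  |   15 ]
  [ 0  -2   10   0  |  -26 ]
  [ 0   0  -12  -2  |   22 ]
Add 2 times ρ2 to ρ3.
  [ 1  0   -4   0  |   6 ]
  [ 0  1   -6   0  |  15 ]
  [ 0  0   -2   0  |   4 ]
  [ 0  0  -12  -2  |  22 ]
Multiply ρ3 by -1/2.
  [ 1  0   -4   0  |   6 ]
  [ 0  1   -6   0  |  15 ]
  [ 0  0    1   0  |  -2 ]
  [ 0  0  -12  -2  |  22 ]
Add 12 times ρ3 to ρ4.
  [ 1  0  -4   0  |   6 ]
  [ 0  1  -6   0  |  15 ]
  [ 0  0   1   0  |  -2 ]
  [ 0  0   0  -2  |  -2 ]
Multiply ρ4 by -1/2.
  [ 1  0  -4  0  |   6 ]
  [ 0  1  -6  0  |  15 ]
  [ 0  0   1  0  |  -2 ]
  [ 0  0   0  1  |   1 ]
Add 6 times ρ3 to ρ2.
  [ 1  0  -4  0  |   6 ]
  [ 0  1   0  0  |   3 ]
  [ 0  0   1  0  |  -2 ]
  [ 0  0   0  1  |   1 ]
Add 4 times ρ3 to ρ1.
  [ 1  0  0  0  |  -2 ]
  [ 0  1  0  0  |   3 ]
  [ 0  0  1  0  |  -2 ]
  [ 0  0  0  1  |   1 ]
Reading off the last column: p = -2, q = 3, r = -2, s = 1.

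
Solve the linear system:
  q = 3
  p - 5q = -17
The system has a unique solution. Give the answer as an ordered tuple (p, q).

Form the augmented matrix and row-reduce:
  [ 0   1  |    3 ]
  [ 1  -5  |  -17 ]
R1 <=> R2
R1 := R1 + 5·R2
Reading off the last column: p = -2, q = 3.

(-2, 3)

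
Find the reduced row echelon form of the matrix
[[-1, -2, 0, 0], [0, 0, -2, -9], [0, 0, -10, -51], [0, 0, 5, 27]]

Multiply r1 by -1.
  [ 1  2    0    0 ]
  [ 0  0   -2   -9 ]
  [ 0  0  -10  -51 ]
  [ 0  0    5   27 ]
Multiply r2 by -1/2.
  [ 1  2    0    0 ]
  [ 0  0    1  9/2 ]
  [ 0  0  -10  -51 ]
  [ 0  0    5   27 ]
Add 10 times r2 to r3.
  [ 1  2  0    0 ]
  [ 0  0  1  9/2 ]
  [ 0  0  0   -6 ]
  [ 0  0  5   27 ]
Subtract 5 times r2 from r4.
  [ 1  2  0    0 ]
  [ 0  0  1  9/2 ]
  [ 0  0  0   -6 ]
  [ 0  0  0  9/2 ]
Multiply r3 by -1/6.
  [ 1  2  0    0 ]
  [ 0  0  1  9/2 ]
  [ 0  0  0    1 ]
  [ 0  0  0  9/2 ]
Subtract 9/2 times r3 from r4.
  [ 1  2  0    0 ]
  [ 0  0  1  9/2 ]
  [ 0  0  0    1 ]
  [ 0  0  0    0 ]
Subtract 9/2 times r3 from r2.
  [ 1  2  0  0 ]
  [ 0  0  1  0 ]
  [ 0  0  0  1 ]
  [ 0  0  0  0 ]

[[1, 2, 0, 0], [0, 0, 1, 0], [0, 0, 0, 1], [0, 0, 0, 0]]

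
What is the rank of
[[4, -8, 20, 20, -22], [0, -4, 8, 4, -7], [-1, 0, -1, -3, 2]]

Multiply R1 by 1/4.
Add R1 to R3.
Multiply R2 by -1/4.
Add 2 times R2 to R3.
Add 2 times R2 to R1.
The reduced form has 2 nonzero rows.

rank = 2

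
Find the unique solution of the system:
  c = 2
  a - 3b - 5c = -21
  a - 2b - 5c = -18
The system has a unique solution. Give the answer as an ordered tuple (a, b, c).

Form the augmented matrix and row-reduce:
  [ 0   0   1  |    2 ]
  [ 1  -3  -5  |  -21 ]
  [ 1  -2  -5  |  -18 ]
Swap R1 and R2.
  [ 1  -3  -5  |  -21 ]
  [ 0   0   1  |    2 ]
  [ 1  -2  -5  |  -18 ]
Subtract R1 from R3.
  [ 1  -3  -5  |  -21 ]
  [ 0   0   1  |    2 ]
  [ 0   1   0  |    3 ]
Swap R2 and R3.
  [ 1  -3  -5  |  -21 ]
  [ 0   1   0  |    3 ]
  [ 0   0   1  |    2 ]
Add 5 times R3 to R1.
  [ 1  -3  0  |  -11 ]
  [ 0   1  0  |    3 ]
  [ 0   0  1  |    2 ]
Add 3 times R2 to R1.
  [ 1  0  0  |  -2 ]
  [ 0  1  0  |   3 ]
  [ 0  0  1  |   2 ]
Reading off the last column: a = -2, b = 3, c = 2.

(-2, 3, 2)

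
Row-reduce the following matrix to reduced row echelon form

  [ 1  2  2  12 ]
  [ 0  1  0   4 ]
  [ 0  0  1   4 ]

[[1, 0, 0, -4], [0, 1, 0, 4], [0, 0, 1, 4]]

Subtract 2 times R3 from R1.
  [ 1  2  0  4 ]
  [ 0  1  0  4 ]
  [ 0  0  1  4 ]
Subtract 2 times R2 from R1.
  [ 1  0  0  -4 ]
  [ 0  1  0   4 ]
  [ 0  0  1   4 ]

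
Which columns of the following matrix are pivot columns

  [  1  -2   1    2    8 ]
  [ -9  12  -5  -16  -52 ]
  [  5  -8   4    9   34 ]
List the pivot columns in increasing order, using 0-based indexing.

ρ2 ← ρ2 + 9·ρ1
  [ 1  -2  1  2   8 ]
  [ 0  -6  4  2  20 ]
  [ 5  -8  4  9  34 ]
ρ3 ← ρ3 − 5·ρ1
  [ 1  -2   1   2   8 ]
  [ 0  -6   4   2  20 ]
  [ 0   2  -1  -1  -6 ]
ρ2 ← -1/6·ρ2
  [ 1  -2     1     2      8 ]
  [ 0   1  -2/3  -1/3  -10/3 ]
  [ 0   2    -1    -1     -6 ]
ρ3 ← ρ3 − 2·ρ2
  [ 1  -2     1     2      8 ]
  [ 0   1  -2/3  -1/3  -10/3 ]
  [ 0   0   1/3  -1/3    2/3 ]
ρ3 ← 3·ρ3
  [ 1  -2     1     2      8 ]
  [ 0   1  -2/3  -1/3  -10/3 ]
  [ 0   0     1    -1      2 ]
ρ2 ← ρ2 + 2/3·ρ3
  [ 1  -2  1   2   8 ]
  [ 0   1  0  -1  -2 ]
  [ 0   0  1  -1   2 ]
ρ1 ← ρ1 − ρ3
  [ 1  -2  0   3   6 ]
  [ 0   1  0  -1  -2 ]
  [ 0   0  1  -1   2 ]
ρ1 ← ρ1 + 2·ρ2
  [ 1  0  0   1   2 ]
  [ 0  1  0  -1  -2 ]
  [ 0  0  1  -1   2 ]
Pivot columns are the columns containing a leading 1.

0, 1, 2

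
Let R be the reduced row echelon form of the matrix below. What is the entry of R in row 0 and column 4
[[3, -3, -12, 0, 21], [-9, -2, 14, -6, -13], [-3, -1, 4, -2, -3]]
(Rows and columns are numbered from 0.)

R1 -> 1/3·R1
R2 -> R2 + 9·R1
R3 -> R3 + 3·R1
R2 -> -1/11·R2
R3 -> R3 + 4·R2
R3 -> 11/2·R3
R2 -> R2 − 6/11·R3
R1 -> R1 + R2

3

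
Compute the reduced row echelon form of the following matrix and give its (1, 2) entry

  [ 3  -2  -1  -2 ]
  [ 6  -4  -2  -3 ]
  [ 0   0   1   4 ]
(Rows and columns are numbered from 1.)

ρ1 := 1/3·ρ1
  [ 1  -2/3  -1/3  -2/3 ]
  [ 6    -4    -2    -3 ]
  [ 0     0     1     4 ]
ρ2 := ρ2 − 6·ρ1
  [ 1  -2/3  -1/3  -2/3 ]
  [ 0     0     0     1 ]
  [ 0     0     1     4 ]
ρ2 <-> ρ3
  [ 1  -2/3  -1/3  -2/3 ]
  [ 0     0     1     4 ]
  [ 0     0     0     1 ]
ρ2 := ρ2 − 4·ρ3
  [ 1  -2/3  -1/3  -2/3 ]
  [ 0     0     1     0 ]
  [ 0     0     0     1 ]
ρ1 := ρ1 + 2/3·ρ3
  [ 1  -2/3  -1/3  0 ]
  [ 0     0     1  0 ]
  [ 0     0     0  1 ]
ρ1 := ρ1 + 1/3·ρ2
  [ 1  -2/3  0  0 ]
  [ 0     0  1  0 ]
  [ 0     0  0  1 ]

-2/3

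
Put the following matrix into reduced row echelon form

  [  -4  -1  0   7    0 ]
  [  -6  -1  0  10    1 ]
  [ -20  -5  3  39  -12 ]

Multiply R1 by -1/4.
Add 6 times R1 to R2.
Add 20 times R1 to R3.
Multiply R2 by 2.
Multiply R3 by 1/3.
Subtract 1/4 times R2 from R1.

[[1, 0, 0, -3/2, -1/2], [0, 1, 0, -1, 2], [0, 0, 1, 4/3, -4]]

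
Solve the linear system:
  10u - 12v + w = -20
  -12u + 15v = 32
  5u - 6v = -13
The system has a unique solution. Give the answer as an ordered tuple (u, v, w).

Form the augmented matrix and row-reduce:
  [  10  -12  1  |  -20 ]
  [ -12   15  0  |   32 ]
  [   5   -6  0  |  -13 ]
R1 -> 1/10·R1
  [   1  -6/5  1/10  |   -2 ]
  [ -12    15     0  |   32 ]
  [   5    -6     0  |  -13 ]
R2 -> R2 + 12·R1
  [ 1  -6/5  1/10  |   -2 ]
  [ 0   3/5   6/5  |    8 ]
  [ 5    -6     0  |  -13 ]
R3 -> R3 − 5·R1
  [ 1  -6/5  1/10  |  -2 ]
  [ 0   3/5   6/5  |   8 ]
  [ 0     0  -1/2  |  -3 ]
R2 -> 5/3·R2
  [ 1  -6/5  1/10  |    -2 ]
  [ 0     1     2  |  40/3 ]
  [ 0     0  -1/2  |    -3 ]
R3 -> -2·R3
  [ 1  -6/5  1/10  |    -2 ]
  [ 0     1     2  |  40/3 ]
  [ 0     0     1  |     6 ]
R2 -> R2 − 2·R3
  [ 1  -6/5  1/10  |   -2 ]
  [ 0     1     0  |  4/3 ]
  [ 0     0     1  |    6 ]
R1 -> R1 − 1/10·R3
  [ 1  -6/5  0  |  -13/5 ]
  [ 0     1  0  |    4/3 ]
  [ 0     0  1  |      6 ]
R1 -> R1 + 6/5·R2
  [ 1  0  0  |   -1 ]
  [ 0  1  0  |  4/3 ]
  [ 0  0  1  |    6 ]
Reading off the last column: u = -1, v = 4/3, w = 6.

(-1, 4/3, 6)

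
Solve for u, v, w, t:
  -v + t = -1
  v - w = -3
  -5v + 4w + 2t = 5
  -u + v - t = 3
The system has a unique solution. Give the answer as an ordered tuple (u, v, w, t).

Form the augmented matrix and row-reduce:
  [  0  -1   0   1  |  -1 ]
  [  0   1  -1   0  |  -3 ]
  [  0  -5   4   2  |   5 ]
  [ -1   1   0  -1  |   3 ]
ρ1 <-> ρ4
  [ -1   1   0  -1  |   3 ]
  [  0   1  -1   0  |  -3 ]
  [  0  -5   4   2  |   5 ]
  [  0  -1   0   1  |  -1 ]
ρ1 -> -1·ρ1
  [ 1  -1   0  1  |  -3 ]
  [ 0   1  -1  0  |  -3 ]
  [ 0  -5   4  2  |   5 ]
  [ 0  -1   0  1  |  -1 ]
ρ3 -> ρ3 + 5·ρ2
  [ 1  -1   0  1  |   -3 ]
  [ 0   1  -1  0  |   -3 ]
  [ 0   0  -1  2  |  -10 ]
  [ 0  -1   0  1  |   -1 ]
ρ4 -> ρ4 + ρ2
  [ 1  -1   0  1  |   -3 ]
  [ 0   1  -1  0  |   -3 ]
  [ 0   0  -1  2  |  -10 ]
  [ 0   0  -1  1  |   -4 ]
ρ3 -> -1·ρ3
  [ 1  -1   0   1  |  -3 ]
  [ 0   1  -1   0  |  -3 ]
  [ 0   0   1  -2  |  10 ]
  [ 0   0  -1   1  |  -4 ]
ρ4 -> ρ4 + ρ3
  [ 1  -1   0   1  |  -3 ]
  [ 0   1  -1   0  |  -3 ]
  [ 0   0   1  -2  |  10 ]
  [ 0   0   0  -1  |   6 ]
ρ4 -> -1·ρ4
  [ 1  -1   0   1  |  -3 ]
  [ 0   1  -1   0  |  -3 ]
  [ 0   0   1  -2  |  10 ]
  [ 0   0   0   1  |  -6 ]
ρ3 -> ρ3 + 2·ρ4
  [ 1  -1   0  1  |  -3 ]
  [ 0   1  -1  0  |  -3 ]
  [ 0   0   1  0  |  -2 ]
  [ 0   0   0  1  |  -6 ]
ρ1 -> ρ1 − ρ4
  [ 1  -1   0  0  |   3 ]
  [ 0   1  -1  0  |  -3 ]
  [ 0   0   1  0  |  -2 ]
  [ 0   0   0  1  |  -6 ]
ρ2 -> ρ2 + ρ3
  [ 1  -1  0  0  |   3 ]
  [ 0   1  0  0  |  -5 ]
  [ 0   0  1  0  |  -2 ]
  [ 0   0  0  1  |  -6 ]
ρ1 -> ρ1 + ρ2
  [ 1  0  0  0  |  -2 ]
  [ 0  1  0  0  |  -5 ]
  [ 0  0  1  0  |  -2 ]
  [ 0  0  0  1  |  -6 ]
Reading off the last column: u = -2, v = -5, w = -2, t = -6.

(-2, -5, -2, -6)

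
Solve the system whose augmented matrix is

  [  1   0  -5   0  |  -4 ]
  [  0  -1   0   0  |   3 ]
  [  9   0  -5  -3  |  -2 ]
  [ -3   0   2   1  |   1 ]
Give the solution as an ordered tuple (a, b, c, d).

(1, -3, 1, 2)

r3 ← r3 − 9·r1
  [  1   0  -5   0  |  -4 ]
  [  0  -1   0   0  |   3 ]
  [  0   0  40  -3  |  34 ]
  [ -3   0   2   1  |   1 ]
r4 ← r4 + 3·r1
  [ 1   0   -5   0  |   -4 ]
  [ 0  -1    0   0  |    3 ]
  [ 0   0   40  -3  |   34 ]
  [ 0   0  -13   1  |  -11 ]
r2 ← -1·r2
  [ 1  0   -5   0  |   -4 ]
  [ 0  1    0   0  |   -3 ]
  [ 0  0   40  -3  |   34 ]
  [ 0  0  -13   1  |  -11 ]
r3 ← 1/40·r3
  [ 1  0   -5      0  |     -4 ]
  [ 0  1    0      0  |     -3 ]
  [ 0  0    1  -3/40  |  17/20 ]
  [ 0  0  -13      1  |    -11 ]
r4 ← r4 + 13·r3
  [ 1  0  -5      0  |     -4 ]
  [ 0  1   0      0  |     -3 ]
  [ 0  0   1  -3/40  |  17/20 ]
  [ 0  0   0   1/40  |   1/20 ]
r4 ← 40·r4
  [ 1  0  -5      0  |     -4 ]
  [ 0  1   0      0  |     -3 ]
  [ 0  0   1  -3/40  |  17/20 ]
  [ 0  0   0      1  |      2 ]
r3 ← r3 + 3/40·r4
  [ 1  0  -5  0  |  -4 ]
  [ 0  1   0  0  |  -3 ]
  [ 0  0   1  0  |   1 ]
  [ 0  0   0  1  |   2 ]
r1 ← r1 + 5·r3
  [ 1  0  0  0  |   1 ]
  [ 0  1  0  0  |  -3 ]
  [ 0  0  1  0  |   1 ]
  [ 0  0  0  1  |   2 ]
Reading off the last column: a = 1, b = -3, c = 1, d = 2.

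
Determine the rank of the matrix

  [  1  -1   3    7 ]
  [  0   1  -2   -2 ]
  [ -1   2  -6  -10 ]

r3 -> r3 + r1
  [ 1  -1   3   7 ]
  [ 0   1  -2  -2 ]
  [ 0   1  -3  -3 ]
r3 -> r3 − r2
  [ 1  -1   3   7 ]
  [ 0   1  -2  -2 ]
  [ 0   0  -1  -1 ]
r3 -> -1·r3
  [ 1  -1   3   7 ]
  [ 0   1  -2  -2 ]
  [ 0   0   1   1 ]
r2 -> r2 + 2·r3
  [ 1  -1  3  7 ]
  [ 0   1  0  0 ]
  [ 0   0  1  1 ]
r1 -> r1 − 3·r3
  [ 1  -1  0  4 ]
  [ 0   1  0  0 ]
  [ 0   0  1  1 ]
r1 -> r1 + r2
  [ 1  0  0  4 ]
  [ 0  1  0  0 ]
  [ 0  0  1  1 ]
The reduced form has 3 nonzero rows.

rank = 3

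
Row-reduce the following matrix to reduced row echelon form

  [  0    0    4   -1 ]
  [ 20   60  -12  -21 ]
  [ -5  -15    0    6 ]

[[1, 3, 0, -6/5], [0, 0, 1, -1/4], [0, 0, 0, 0]]

Swap R1 and R2.
Multiply R1 by 1/20.
Add 5 times R1 to R3.
Multiply R2 by 1/4.
Add 3 times R2 to R3.
Add 3/5 times R2 to R1.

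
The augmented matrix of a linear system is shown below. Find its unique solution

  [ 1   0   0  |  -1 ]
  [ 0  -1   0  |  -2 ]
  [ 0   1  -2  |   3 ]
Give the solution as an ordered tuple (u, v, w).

Multiply r2 by -1.
  [ 1  0   0  |  -1 ]
  [ 0  1   0  |   2 ]
  [ 0  1  -2  |   3 ]
Subtract r2 from r3.
  [ 1  0   0  |  -1 ]
  [ 0  1   0  |   2 ]
  [ 0  0  -2  |   1 ]
Multiply r3 by -1/2.
  [ 1  0  0  |    -1 ]
  [ 0  1  0  |     2 ]
  [ 0  0  1  |  -1/2 ]
Reading off the last column: u = -1, v = 2, w = -1/2.

(-1, 2, -1/2)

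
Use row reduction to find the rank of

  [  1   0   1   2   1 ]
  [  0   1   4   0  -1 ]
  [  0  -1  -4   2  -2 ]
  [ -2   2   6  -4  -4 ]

R4 := R4 + 2·R1
  [ 1   0   1  2   1 ]
  [ 0   1   4  0  -1 ]
  [ 0  -1  -4  2  -2 ]
  [ 0   2   8  0  -2 ]
R3 := R3 + R2
  [ 1  0  1  2   1 ]
  [ 0  1  4  0  -1 ]
  [ 0  0  0  2  -3 ]
  [ 0  2  8  0  -2 ]
R4 := R4 − 2·R2
  [ 1  0  1  2   1 ]
  [ 0  1  4  0  -1 ]
  [ 0  0  0  2  -3 ]
  [ 0  0  0  0   0 ]
R3 := 1/2·R3
  [ 1  0  1  2     1 ]
  [ 0  1  4  0    -1 ]
  [ 0  0  0  1  -3/2 ]
  [ 0  0  0  0     0 ]
R1 := R1 − 2·R3
  [ 1  0  1  0     4 ]
  [ 0  1  4  0    -1 ]
  [ 0  0  0  1  -3/2 ]
  [ 0  0  0  0     0 ]
The reduced form has 3 nonzero rows.

rank = 3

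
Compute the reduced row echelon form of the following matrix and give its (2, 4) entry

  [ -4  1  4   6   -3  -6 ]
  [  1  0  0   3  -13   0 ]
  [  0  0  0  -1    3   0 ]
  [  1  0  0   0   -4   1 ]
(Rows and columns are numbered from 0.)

-3

Multiply r1 by -1/4.
  [ 1  -1/4  -1  -3/2  3/4  3/2 ]
  [ 1     0   0     3  -13    0 ]
  [ 0     0   0    -1    3    0 ]
  [ 1     0   0     0   -4    1 ]
Subtract r1 from r2.
  [ 1  -1/4  -1  -3/2    3/4   3/2 ]
  [ 0   1/4   1   9/2  -55/4  -3/2 ]
  [ 0     0   0    -1      3     0 ]
  [ 1     0   0     0     -4     1 ]
Subtract r1 from r4.
  [ 1  -1/4  -1  -3/2    3/4   3/2 ]
  [ 0   1/4   1   9/2  -55/4  -3/2 ]
  [ 0     0   0    -1      3     0 ]
  [ 0   1/4   1   3/2  -19/4  -1/2 ]
Multiply r2 by 4.
  [ 1  -1/4  -1  -3/2    3/4   3/2 ]
  [ 0     1   4    18    -55    -6 ]
  [ 0     0   0    -1      3     0 ]
  [ 0   1/4   1   3/2  -19/4  -1/2 ]
Subtract 1/4 times r2 from r4.
  [ 1  -1/4  -1  -3/2  3/4  3/2 ]
  [ 0     1   4    18  -55   -6 ]
  [ 0     0   0    -1    3    0 ]
  [ 0     0   0    -3    9    1 ]
Multiply r3 by -1.
  [ 1  -1/4  -1  -3/2  3/4  3/2 ]
  [ 0     1   4    18  -55   -6 ]
  [ 0     0   0     1   -3    0 ]
  [ 0     0   0    -3    9    1 ]
Add 3 times r3 to r4.
  [ 1  -1/4  -1  -3/2  3/4  3/2 ]
  [ 0     1   4    18  -55   -6 ]
  [ 0     0   0     1   -3    0 ]
  [ 0     0   0     0    0    1 ]
Add 6 times r4 to r2.
  [ 1  -1/4  -1  -3/2  3/4  3/2 ]
  [ 0     1   4    18  -55    0 ]
  [ 0     0   0     1   -3    0 ]
  [ 0     0   0     0    0    1 ]
Subtract 3/2 times r4 from r1.
  [ 1  -1/4  -1  -3/2  3/4  0 ]
  [ 0     1   4    18  -55  0 ]
  [ 0     0   0     1   -3  0 ]
  [ 0     0   0     0    0  1 ]
Subtract 18 times r3 from r2.
  [ 1  -1/4  -1  -3/2  3/4  0 ]
  [ 0     1   4     0   -1  0 ]
  [ 0     0   0     1   -3  0 ]
  [ 0     0   0     0    0  1 ]
Add 3/2 times r3 to r1.
  [ 1  -1/4  -1  0  -15/4  0 ]
  [ 0     1   4  0     -1  0 ]
  [ 0     0   0  1     -3  0 ]
  [ 0     0   0  0      0  1 ]
Add 1/4 times r2 to r1.
  [ 1  0  0  0  -4  0 ]
  [ 0  1  4  0  -1  0 ]
  [ 0  0  0  1  -3  0 ]
  [ 0  0  0  0   0  1 ]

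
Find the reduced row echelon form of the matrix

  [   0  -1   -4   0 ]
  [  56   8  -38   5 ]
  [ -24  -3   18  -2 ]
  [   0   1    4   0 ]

[[1, 0, -5/4, 0], [0, 1, 4, 0], [0, 0, 0, 1], [0, 0, 0, 0]]

ρ1 ↔ ρ2
  [  56   8  -38   5 ]
  [   0  -1   -4   0 ]
  [ -24  -3   18  -2 ]
  [   0   1    4   0 ]
ρ1 → 1/56·ρ1
  [   1  1/7  -19/28  5/56 ]
  [   0   -1      -4     0 ]
  [ -24   -3      18    -2 ]
  [   0    1       4     0 ]
ρ3 → ρ3 + 24·ρ1
  [ 1  1/7  -19/28  5/56 ]
  [ 0   -1      -4     0 ]
  [ 0  3/7    12/7   1/7 ]
  [ 0    1       4     0 ]
ρ2 → -1·ρ2
  [ 1  1/7  -19/28  5/56 ]
  [ 0    1       4     0 ]
  [ 0  3/7    12/7   1/7 ]
  [ 0    1       4     0 ]
ρ3 → ρ3 − 3/7·ρ2
  [ 1  1/7  -19/28  5/56 ]
  [ 0    1       4     0 ]
  [ 0    0       0   1/7 ]
  [ 0    1       4     0 ]
ρ4 → ρ4 − ρ2
  [ 1  1/7  -19/28  5/56 ]
  [ 0    1       4     0 ]
  [ 0    0       0   1/7 ]
  [ 0    0       0     0 ]
ρ3 → 7·ρ3
  [ 1  1/7  -19/28  5/56 ]
  [ 0    1       4     0 ]
  [ 0    0       0     1 ]
  [ 0    0       0     0 ]
ρ1 → ρ1 − 5/56·ρ3
  [ 1  1/7  -19/28  0 ]
  [ 0    1       4  0 ]
  [ 0    0       0  1 ]
  [ 0    0       0  0 ]
ρ1 → ρ1 − 1/7·ρ2
  [ 1  0  -5/4  0 ]
  [ 0  1     4  0 ]
  [ 0  0     0  1 ]
  [ 0  0     0  0 ]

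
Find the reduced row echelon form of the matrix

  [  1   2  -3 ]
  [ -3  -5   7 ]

R2 := R2 + 3·R1
  [ 1  2  -3 ]
  [ 0  1  -2 ]
R1 := R1 − 2·R2
  [ 1  0   1 ]
  [ 0  1  -2 ]

[[1, 0, 1], [0, 1, -2]]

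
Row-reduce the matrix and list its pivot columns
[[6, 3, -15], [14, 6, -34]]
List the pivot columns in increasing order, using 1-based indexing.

1, 2

R1 -> 1/6·R1
  [  1  1/2  -5/2 ]
  [ 14    6   -34 ]
R2 -> R2 − 14·R1
  [ 1  1/2  -5/2 ]
  [ 0   -1     1 ]
R2 -> -1·R2
  [ 1  1/2  -5/2 ]
  [ 0    1    -1 ]
R1 -> R1 − 1/2·R2
  [ 1  0  -2 ]
  [ 0  1  -1 ]
Pivot columns are the columns containing a leading 1.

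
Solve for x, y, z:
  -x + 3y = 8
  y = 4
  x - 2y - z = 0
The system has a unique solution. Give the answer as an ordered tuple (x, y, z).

(4, 4, -4)

Form the augmented matrix and row-reduce:
  [ -1   3   0  |  8 ]
  [  0   1   0  |  4 ]
  [  1  -2  -1  |  0 ]
ρ1 → -1·ρ1
  [ 1  -3   0  |  -8 ]
  [ 0   1   0  |   4 ]
  [ 1  -2  -1  |   0 ]
ρ3 → ρ3 − ρ1
  [ 1  -3   0  |  -8 ]
  [ 0   1   0  |   4 ]
  [ 0   1  -1  |   8 ]
ρ3 → ρ3 − ρ2
  [ 1  -3   0  |  -8 ]
  [ 0   1   0  |   4 ]
  [ 0   0  -1  |   4 ]
ρ3 → -1·ρ3
  [ 1  -3  0  |  -8 ]
  [ 0   1  0  |   4 ]
  [ 0   0  1  |  -4 ]
ρ1 → ρ1 + 3·ρ2
  [ 1  0  0  |   4 ]
  [ 0  1  0  |   4 ]
  [ 0  0  1  |  -4 ]
Reading off the last column: x = 4, y = 4, z = -4.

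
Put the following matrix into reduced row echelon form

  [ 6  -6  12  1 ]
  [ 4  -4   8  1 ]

R1 → 1/6·R1
  [ 1  -1  2  1/6 ]
  [ 4  -4  8    1 ]
R2 → R2 − 4·R1
  [ 1  -1  2  1/6 ]
  [ 0   0  0  1/3 ]
R2 → 3·R2
  [ 1  -1  2  1/6 ]
  [ 0   0  0    1 ]
R1 → R1 − 1/6·R2
  [ 1  -1  2  0 ]
  [ 0   0  0  1 ]

[[1, -1, 2, 0], [0, 0, 0, 1]]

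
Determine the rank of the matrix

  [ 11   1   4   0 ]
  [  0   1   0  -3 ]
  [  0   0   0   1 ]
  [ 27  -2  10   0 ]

rank = 4

r1 := 1/11·r1
  [  1  1/11  4/11   0 ]
  [  0     1     0  -3 ]
  [  0     0     0   1 ]
  [ 27    -2    10   0 ]
r4 := r4 − 27·r1
  [ 1    1/11  4/11   0 ]
  [ 0       1     0  -3 ]
  [ 0       0     0   1 ]
  [ 0  -49/11  2/11   0 ]
r4 := r4 + 49/11·r2
  [ 1  1/11  4/11        0 ]
  [ 0     1     0       -3 ]
  [ 0     0     0        1 ]
  [ 0     0  2/11  -147/11 ]
r3 <-> r4
  [ 1  1/11  4/11        0 ]
  [ 0     1     0       -3 ]
  [ 0     0  2/11  -147/11 ]
  [ 0     0     0        1 ]
r3 := 11/2·r3
  [ 1  1/11  4/11       0 ]
  [ 0     1     0      -3 ]
  [ 0     0     1  -147/2 ]
  [ 0     0     0       1 ]
r3 := r3 + 147/2·r4
  [ 1  1/11  4/11   0 ]
  [ 0     1     0  -3 ]
  [ 0     0     1   0 ]
  [ 0     0     0   1 ]
r2 := r2 + 3·r4
  [ 1  1/11  4/11  0 ]
  [ 0     1     0  0 ]
  [ 0     0     1  0 ]
  [ 0     0     0  1 ]
r1 := r1 − 4/11·r3
  [ 1  1/11  0  0 ]
  [ 0     1  0  0 ]
  [ 0     0  1  0 ]
  [ 0     0  0  1 ]
r1 := r1 − 1/11·r2
  [ 1  0  0  0 ]
  [ 0  1  0  0 ]
  [ 0  0  1  0 ]
  [ 0  0  0  1 ]
The reduced form has 4 nonzero rows.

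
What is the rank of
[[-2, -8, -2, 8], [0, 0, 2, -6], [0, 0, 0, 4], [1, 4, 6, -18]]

rank = 3

R1 -> -1/2·R1
  [ 1  4  1   -4 ]
  [ 0  0  2   -6 ]
  [ 0  0  0    4 ]
  [ 1  4  6  -18 ]
R4 -> R4 − R1
  [ 1  4  1   -4 ]
  [ 0  0  2   -6 ]
  [ 0  0  0    4 ]
  [ 0  0  5  -14 ]
R2 -> 1/2·R2
  [ 1  4  1   -4 ]
  [ 0  0  1   -3 ]
  [ 0  0  0    4 ]
  [ 0  0  5  -14 ]
R4 -> R4 − 5·R2
  [ 1  4  1  -4 ]
  [ 0  0  1  -3 ]
  [ 0  0  0   4 ]
  [ 0  0  0   1 ]
R3 -> 1/4·R3
  [ 1  4  1  -4 ]
  [ 0  0  1  -3 ]
  [ 0  0  0   1 ]
  [ 0  0  0   1 ]
R4 -> R4 − R3
  [ 1  4  1  -4 ]
  [ 0  0  1  -3 ]
  [ 0  0  0   1 ]
  [ 0  0  0   0 ]
R2 -> R2 + 3·R3
  [ 1  4  1  -4 ]
  [ 0  0  1   0 ]
  [ 0  0  0   1 ]
  [ 0  0  0   0 ]
R1 -> R1 + 4·R3
  [ 1  4  1  0 ]
  [ 0  0  1  0 ]
  [ 0  0  0  1 ]
  [ 0  0  0  0 ]
R1 -> R1 − R2
  [ 1  4  0  0 ]
  [ 0  0  1  0 ]
  [ 0  0  0  1 ]
  [ 0  0  0  0 ]
The reduced form has 3 nonzero rows.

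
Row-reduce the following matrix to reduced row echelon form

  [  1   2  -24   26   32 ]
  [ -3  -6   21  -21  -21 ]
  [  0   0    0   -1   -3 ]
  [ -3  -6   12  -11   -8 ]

R2 → R2 + 3·R1
  [  1   2  -24   26  32 ]
  [  0   0  -51   57  75 ]
  [  0   0    0   -1  -3 ]
  [ -3  -6   12  -11  -8 ]
R4 → R4 + 3·R1
  [ 1  2  -24  26  32 ]
  [ 0  0  -51  57  75 ]
  [ 0  0    0  -1  -3 ]
  [ 0  0  -60  67  88 ]
R2 → -1/51·R2
  [ 1  2  -24      26      32 ]
  [ 0  0    1  -19/17  -25/17 ]
  [ 0  0    0      -1      -3 ]
  [ 0  0  -60      67      88 ]
R4 → R4 + 60·R2
  [ 1  2  -24      26      32 ]
  [ 0  0    1  -19/17  -25/17 ]
  [ 0  0    0      -1      -3 ]
  [ 0  0    0   -1/17   -4/17 ]
R3 → -1·R3
  [ 1  2  -24      26      32 ]
  [ 0  0    1  -19/17  -25/17 ]
  [ 0  0    0       1       3 ]
  [ 0  0    0   -1/17   -4/17 ]
R4 → R4 + 1/17·R3
  [ 1  2  -24      26      32 ]
  [ 0  0    1  -19/17  -25/17 ]
  [ 0  0    0       1       3 ]
  [ 0  0    0       0   -1/17 ]
R4 → -17·R4
  [ 1  2  -24      26      32 ]
  [ 0  0    1  -19/17  -25/17 ]
  [ 0  0    0       1       3 ]
  [ 0  0    0       0       1 ]
R3 → R3 − 3·R4
  [ 1  2  -24      26      32 ]
  [ 0  0    1  -19/17  -25/17 ]
  [ 0  0    0       1       0 ]
  [ 0  0    0       0       1 ]
R2 → R2 + 25/17·R4
  [ 1  2  -24      26  32 ]
  [ 0  0    1  -19/17   0 ]
  [ 0  0    0       1   0 ]
  [ 0  0    0       0   1 ]
R1 → R1 − 32·R4
  [ 1  2  -24      26  0 ]
  [ 0  0    1  -19/17  0 ]
  [ 0  0    0       1  0 ]
  [ 0  0    0       0  1 ]
R2 → R2 + 19/17·R3
  [ 1  2  -24  26  0 ]
  [ 0  0    1   0  0 ]
  [ 0  0    0   1  0 ]
  [ 0  0    0   0  1 ]
R1 → R1 − 26·R3
  [ 1  2  -24  0  0 ]
  [ 0  0    1  0  0 ]
  [ 0  0    0  1  0 ]
  [ 0  0    0  0  1 ]
R1 → R1 + 24·R2
  [ 1  2  0  0  0 ]
  [ 0  0  1  0  0 ]
  [ 0  0  0  1  0 ]
  [ 0  0  0  0  1 ]

[[1, 2, 0, 0, 0], [0, 0, 1, 0, 0], [0, 0, 0, 1, 0], [0, 0, 0, 0, 1]]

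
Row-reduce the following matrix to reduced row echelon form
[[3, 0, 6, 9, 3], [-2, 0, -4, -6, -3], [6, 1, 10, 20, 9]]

R1 → 1/3·R1
  [  1  0   2   3   1 ]
  [ -2  0  -4  -6  -3 ]
  [  6  1  10  20   9 ]
R2 → R2 + 2·R1
  [ 1  0   2   3   1 ]
  [ 0  0   0   0  -1 ]
  [ 6  1  10  20   9 ]
R3 → R3 − 6·R1
  [ 1  0   2  3   1 ]
  [ 0  0   0  0  -1 ]
  [ 0  1  -2  2   3 ]
R2 <=> R3
  [ 1  0   2  3   1 ]
  [ 0  1  -2  2   3 ]
  [ 0  0   0  0  -1 ]
R3 → -1·R3
  [ 1  0   2  3  1 ]
  [ 0  1  -2  2  3 ]
  [ 0  0   0  0  1 ]
R2 → R2 − 3·R3
  [ 1  0   2  3  1 ]
  [ 0  1  -2  2  0 ]
  [ 0  0   0  0  1 ]
R1 → R1 − R3
  [ 1  0   2  3  0 ]
  [ 0  1  -2  2  0 ]
  [ 0  0   0  0  1 ]

[[1, 0, 2, 3, 0], [0, 1, -2, 2, 0], [0, 0, 0, 0, 1]]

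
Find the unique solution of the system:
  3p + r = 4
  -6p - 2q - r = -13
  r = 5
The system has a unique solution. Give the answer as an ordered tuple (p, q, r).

Form the augmented matrix and row-reduce:
  [  3   0   1  |    4 ]
  [ -6  -2  -1  |  -13 ]
  [  0   0   1  |    5 ]
ρ1 := 1/3·ρ1
  [  1   0  1/3  |  4/3 ]
  [ -6  -2   -1  |  -13 ]
  [  0   0    1  |    5 ]
ρ2 := ρ2 + 6·ρ1
  [ 1   0  1/3  |  4/3 ]
  [ 0  -2    1  |   -5 ]
  [ 0   0    1  |    5 ]
ρ2 := -1/2·ρ2
  [ 1  0   1/3  |  4/3 ]
  [ 0  1  -1/2  |  5/2 ]
  [ 0  0     1  |    5 ]
ρ2 := ρ2 + 1/2·ρ3
  [ 1  0  1/3  |  4/3 ]
  [ 0  1    0  |    5 ]
  [ 0  0    1  |    5 ]
ρ1 := ρ1 − 1/3·ρ3
  [ 1  0  0  |  -1/3 ]
  [ 0  1  0  |     5 ]
  [ 0  0  1  |     5 ]
Reading off the last column: p = -1/3, q = 5, r = 5.

(-1/3, 5, 5)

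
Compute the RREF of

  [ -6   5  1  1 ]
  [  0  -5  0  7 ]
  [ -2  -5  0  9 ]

[[1, 0, 0, -1], [0, 1, 0, -7/5], [0, 0, 1, 2]]

ρ1 → -1/6·ρ1
  [  1  -5/6  -1/6  -1/6 ]
  [  0    -5     0     7 ]
  [ -2    -5     0     9 ]
ρ3 → ρ3 + 2·ρ1
  [ 1   -5/6  -1/6  -1/6 ]
  [ 0     -5     0     7 ]
  [ 0  -20/3  -1/3  26/3 ]
ρ2 → -1/5·ρ2
  [ 1   -5/6  -1/6  -1/6 ]
  [ 0      1     0  -7/5 ]
  [ 0  -20/3  -1/3  26/3 ]
ρ3 → ρ3 + 20/3·ρ2
  [ 1  -5/6  -1/6  -1/6 ]
  [ 0     1     0  -7/5 ]
  [ 0     0  -1/3  -2/3 ]
ρ3 → -3·ρ3
  [ 1  -5/6  -1/6  -1/6 ]
  [ 0     1     0  -7/5 ]
  [ 0     0     1     2 ]
ρ1 → ρ1 + 1/6·ρ3
  [ 1  -5/6  0   1/6 ]
  [ 0     1  0  -7/5 ]
  [ 0     0  1     2 ]
ρ1 → ρ1 + 5/6·ρ2
  [ 1  0  0    -1 ]
  [ 0  1  0  -7/5 ]
  [ 0  0  1     2 ]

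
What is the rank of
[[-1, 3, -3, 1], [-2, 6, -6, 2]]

Multiply R1 by -1.
  [  1  -3   3  -1 ]
  [ -2   6  -6   2 ]
Add 2 times R1 to R2.
  [ 1  -3  3  -1 ]
  [ 0   0  0   0 ]
The reduced form has 1 nonzero row.

rank = 1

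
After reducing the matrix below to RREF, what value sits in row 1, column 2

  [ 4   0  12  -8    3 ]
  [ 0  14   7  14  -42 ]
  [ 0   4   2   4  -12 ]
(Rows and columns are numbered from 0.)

1/2

Multiply ρ1 by 1/4.
Multiply ρ2 by 1/14.
Subtract 4 times ρ2 from ρ3.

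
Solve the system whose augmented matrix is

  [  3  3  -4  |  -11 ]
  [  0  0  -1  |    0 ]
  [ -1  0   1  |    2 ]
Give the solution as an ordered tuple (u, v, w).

Multiply R1 by 1/3.
  [  1  1  -4/3  |  -11/3 ]
  [  0  0    -1  |      0 ]
  [ -1  0     1  |      2 ]
Add R1 to R3.
  [ 1  1  -4/3  |  -11/3 ]
  [ 0  0    -1  |      0 ]
  [ 0  1  -1/3  |   -5/3 ]
Swap R2 and R3.
  [ 1  1  -4/3  |  -11/3 ]
  [ 0  1  -1/3  |   -5/3 ]
  [ 0  0    -1  |      0 ]
Multiply R3 by -1.
  [ 1  1  -4/3  |  -11/3 ]
  [ 0  1  -1/3  |   -5/3 ]
  [ 0  0     1  |      0 ]
Add 1/3 times R3 to R2.
  [ 1  1  -4/3  |  -11/3 ]
  [ 0  1     0  |   -5/3 ]
  [ 0  0     1  |      0 ]
Add 4/3 times R3 to R1.
  [ 1  1  0  |  -11/3 ]
  [ 0  1  0  |   -5/3 ]
  [ 0  0  1  |      0 ]
Subtract R2 from R1.
  [ 1  0  0  |    -2 ]
  [ 0  1  0  |  -5/3 ]
  [ 0  0  1  |     0 ]
Reading off the last column: u = -2, v = -5/3, w = 0.

(-2, -5/3, 0)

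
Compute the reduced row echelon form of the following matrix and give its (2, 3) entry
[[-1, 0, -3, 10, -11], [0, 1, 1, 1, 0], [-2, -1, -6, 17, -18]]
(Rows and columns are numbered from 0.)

-2

Multiply ρ1 by -1.
  [  1   0   3  -10   11 ]
  [  0   1   1    1    0 ]
  [ -2  -1  -6   17  -18 ]
Add 2 times ρ1 to ρ3.
  [ 1   0  3  -10  11 ]
  [ 0   1  1    1   0 ]
  [ 0  -1  0   -3   4 ]
Add ρ2 to ρ3.
  [ 1  0  3  -10  11 ]
  [ 0  1  1    1   0 ]
  [ 0  0  1   -2   4 ]
Subtract ρ3 from ρ2.
  [ 1  0  3  -10  11 ]
  [ 0  1  0    3  -4 ]
  [ 0  0  1   -2   4 ]
Subtract 3 times ρ3 from ρ1.
  [ 1  0  0  -4  -1 ]
  [ 0  1  0   3  -4 ]
  [ 0  0  1  -2   4 ]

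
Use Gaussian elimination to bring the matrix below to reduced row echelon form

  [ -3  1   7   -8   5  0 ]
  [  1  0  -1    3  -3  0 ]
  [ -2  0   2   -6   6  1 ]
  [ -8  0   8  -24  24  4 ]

[[1, 0, -1, 3, -3, 0], [0, 1, 4, 1, -4, 0], [0, 0, 0, 0, 0, 1], [0, 0, 0, 0, 0, 0]]

R1 ← -1/3·R1
R2 ← R2 − R1
R3 ← R3 + 2·R1
R4 ← R4 + 8·R1
R2 ← 3·R2
R3 ← R3 + 2/3·R2
R4 ← R4 + 8/3·R2
R4 ← R4 − 4·R3
R1 ← R1 + 1/3·R2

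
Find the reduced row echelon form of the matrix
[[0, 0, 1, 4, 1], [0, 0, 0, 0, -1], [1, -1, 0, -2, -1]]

Swap R1 and R3.
  [ 1  -1  0  -2  -1 ]
  [ 0   0  0   0  -1 ]
  [ 0   0  1   4   1 ]
Swap R2 and R3.
  [ 1  -1  0  -2  -1 ]
  [ 0   0  1   4   1 ]
  [ 0   0  0   0  -1 ]
Multiply R3 by -1.
  [ 1  -1  0  -2  -1 ]
  [ 0   0  1   4   1 ]
  [ 0   0  0   0   1 ]
Subtract R3 from R2.
  [ 1  -1  0  -2  -1 ]
  [ 0   0  1   4   0 ]
  [ 0   0  0   0   1 ]
Add R3 to R1.
  [ 1  -1  0  -2  0 ]
  [ 0   0  1   4  0 ]
  [ 0   0  0   0  1 ]

[[1, -1, 0, -2, 0], [0, 0, 1, 4, 0], [0, 0, 0, 0, 1]]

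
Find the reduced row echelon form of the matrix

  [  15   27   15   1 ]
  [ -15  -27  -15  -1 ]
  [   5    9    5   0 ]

R1 -> 1/15·R1
  [   1  9/5    1  1/15 ]
  [ -15  -27  -15    -1 ]
  [   5    9    5     0 ]
R2 -> R2 + 15·R1
  [ 1  9/5  1  1/15 ]
  [ 0    0  0     0 ]
  [ 5    9  5     0 ]
R3 -> R3 − 5·R1
  [ 1  9/5  1  1/15 ]
  [ 0    0  0     0 ]
  [ 0    0  0  -1/3 ]
R2 <-> R3
  [ 1  9/5  1  1/15 ]
  [ 0    0  0  -1/3 ]
  [ 0    0  0     0 ]
R2 -> -3·R2
  [ 1  9/5  1  1/15 ]
  [ 0    0  0     1 ]
  [ 0    0  0     0 ]
R1 -> R1 − 1/15·R2
  [ 1  9/5  1  0 ]
  [ 0    0  0  1 ]
  [ 0    0  0  0 ]

[[1, 9/5, 1, 0], [0, 0, 0, 1], [0, 0, 0, 0]]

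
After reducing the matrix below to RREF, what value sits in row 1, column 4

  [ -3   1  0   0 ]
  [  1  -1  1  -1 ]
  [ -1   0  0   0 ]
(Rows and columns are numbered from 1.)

0

Multiply R1 by -1/3.
  [  1  -1/3  0   0 ]
  [  1    -1  1  -1 ]
  [ -1     0  0   0 ]
Subtract R1 from R2.
  [  1  -1/3  0   0 ]
  [  0  -2/3  1  -1 ]
  [ -1     0  0   0 ]
Add R1 to R3.
  [ 1  -1/3  0   0 ]
  [ 0  -2/3  1  -1 ]
  [ 0  -1/3  0   0 ]
Multiply R2 by -3/2.
  [ 1  -1/3     0    0 ]
  [ 0     1  -3/2  3/2 ]
  [ 0  -1/3     0    0 ]
Add 1/3 times R2 to R3.
  [ 1  -1/3     0    0 ]
  [ 0     1  -3/2  3/2 ]
  [ 0     0  -1/2  1/2 ]
Multiply R3 by -2.
  [ 1  -1/3     0    0 ]
  [ 0     1  -3/2  3/2 ]
  [ 0     0     1   -1 ]
Add 3/2 times R3 to R2.
  [ 1  -1/3  0   0 ]
  [ 0     1  0   0 ]
  [ 0     0  1  -1 ]
Add 1/3 times R2 to R1.
  [ 1  0  0   0 ]
  [ 0  1  0   0 ]
  [ 0  0  1  -1 ]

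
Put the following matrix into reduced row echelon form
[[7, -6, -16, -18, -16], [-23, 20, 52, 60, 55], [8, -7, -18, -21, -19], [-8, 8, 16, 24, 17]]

R1 -> 1/7·R1
  [   1  -6/7  -16/7  -18/7  -16/7 ]
  [ -23    20     52     60     55 ]
  [   8    -7    -18    -21    -19 ]
  [  -8     8     16     24     17 ]
R2 -> R2 + 23·R1
  [  1  -6/7  -16/7  -18/7  -16/7 ]
  [  0   2/7   -4/7    6/7   17/7 ]
  [  8    -7    -18    -21    -19 ]
  [ -8     8     16     24     17 ]
R3 -> R3 − 8·R1
  [  1  -6/7  -16/7  -18/7  -16/7 ]
  [  0   2/7   -4/7    6/7   17/7 ]
  [  0  -1/7    2/7   -3/7   -5/7 ]
  [ -8     8     16     24     17 ]
R4 -> R4 + 8·R1
  [ 1  -6/7  -16/7  -18/7  -16/7 ]
  [ 0   2/7   -4/7    6/7   17/7 ]
  [ 0  -1/7    2/7   -3/7   -5/7 ]
  [ 0   8/7  -16/7   24/7   -9/7 ]
R2 -> 7/2·R2
  [ 1  -6/7  -16/7  -18/7  -16/7 ]
  [ 0     1     -2      3   17/2 ]
  [ 0  -1/7    2/7   -3/7   -5/7 ]
  [ 0   8/7  -16/7   24/7   -9/7 ]
R3 -> R3 + 1/7·R2
  [ 1  -6/7  -16/7  -18/7  -16/7 ]
  [ 0     1     -2      3   17/2 ]
  [ 0     0      0      0    1/2 ]
  [ 0   8/7  -16/7   24/7   -9/7 ]
R4 -> R4 − 8/7·R2
  [ 1  -6/7  -16/7  -18/7  -16/7 ]
  [ 0     1     -2      3   17/2 ]
  [ 0     0      0      0    1/2 ]
  [ 0     0      0      0    -11 ]
R3 -> 2·R3
  [ 1  -6/7  -16/7  -18/7  -16/7 ]
  [ 0     1     -2      3   17/2 ]
  [ 0     0      0      0      1 ]
  [ 0     0      0      0    -11 ]
R4 -> R4 + 11·R3
  [ 1  -6/7  -16/7  -18/7  -16/7 ]
  [ 0     1     -2      3   17/2 ]
  [ 0     0      0      0      1 ]
  [ 0     0      0      0      0 ]
R2 -> R2 − 17/2·R3
  [ 1  -6/7  -16/7  -18/7  -16/7 ]
  [ 0     1     -2      3      0 ]
  [ 0     0      0      0      1 ]
  [ 0     0      0      0      0 ]
R1 -> R1 + 16/7·R3
  [ 1  -6/7  -16/7  -18/7  0 ]
  [ 0     1     -2      3  0 ]
  [ 0     0      0      0  1 ]
  [ 0     0      0      0  0 ]
R1 -> R1 + 6/7·R2
  [ 1  0  -4  0  0 ]
  [ 0  1  -2  3  0 ]
  [ 0  0   0  0  1 ]
  [ 0  0   0  0  0 ]

[[1, 0, -4, 0, 0], [0, 1, -2, 3, 0], [0, 0, 0, 0, 1], [0, 0, 0, 0, 0]]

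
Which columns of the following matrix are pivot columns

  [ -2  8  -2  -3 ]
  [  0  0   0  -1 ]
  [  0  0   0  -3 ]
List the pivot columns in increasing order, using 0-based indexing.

0, 3

Multiply R1 by -1/2.
  [ 1  -4  1  3/2 ]
  [ 0   0  0   -1 ]
  [ 0   0  0   -3 ]
Multiply R2 by -1.
  [ 1  -4  1  3/2 ]
  [ 0   0  0    1 ]
  [ 0   0  0   -3 ]
Add 3 times R2 to R3.
  [ 1  -4  1  3/2 ]
  [ 0   0  0    1 ]
  [ 0   0  0    0 ]
Subtract 3/2 times R2 from R1.
  [ 1  -4  1  0 ]
  [ 0   0  0  1 ]
  [ 0   0  0  0 ]
Pivot columns are the columns containing a leading 1.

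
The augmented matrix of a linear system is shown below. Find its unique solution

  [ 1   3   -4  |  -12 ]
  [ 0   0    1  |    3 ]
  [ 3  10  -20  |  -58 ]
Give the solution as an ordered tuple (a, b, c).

(-6, 2, 3)

R3 := R3 − 3·R1
  [ 1  3  -4  |  -12 ]
  [ 0  0   1  |    3 ]
  [ 0  1  -8  |  -22 ]
R2 <=> R3
  [ 1  3  -4  |  -12 ]
  [ 0  1  -8  |  -22 ]
  [ 0  0   1  |    3 ]
R2 := R2 + 8·R3
  [ 1  3  -4  |  -12 ]
  [ 0  1   0  |    2 ]
  [ 0  0   1  |    3 ]
R1 := R1 + 4·R3
  [ 1  3  0  |  0 ]
  [ 0  1  0  |  2 ]
  [ 0  0  1  |  3 ]
R1 := R1 − 3·R2
  [ 1  0  0  |  -6 ]
  [ 0  1  0  |   2 ]
  [ 0  0  1  |   3 ]
Reading off the last column: a = -6, b = 2, c = 3.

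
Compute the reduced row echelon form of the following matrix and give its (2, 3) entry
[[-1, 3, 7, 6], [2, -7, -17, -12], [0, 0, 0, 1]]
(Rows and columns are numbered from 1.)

3

R1 -> -1·R1
R2 -> R2 − 2·R1
R2 -> -1·R2
R1 -> R1 + 6·R3
R1 -> R1 + 3·R2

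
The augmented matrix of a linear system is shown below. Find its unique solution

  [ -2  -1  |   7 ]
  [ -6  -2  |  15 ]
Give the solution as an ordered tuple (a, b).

ρ1 -> -1/2·ρ1
ρ2 -> ρ2 + 6·ρ1
ρ1 -> ρ1 − 1/2·ρ2
Reading off the last column: a = -1/2, b = -6.

(-1/2, -6)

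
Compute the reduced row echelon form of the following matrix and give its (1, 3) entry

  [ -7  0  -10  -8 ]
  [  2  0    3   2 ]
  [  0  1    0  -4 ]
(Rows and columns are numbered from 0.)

Multiply R1 by -1/7.
  [ 1  0  10/7  8/7 ]
  [ 2  0     3    2 ]
  [ 0  1     0   -4 ]
Subtract 2 times R1 from R2.
  [ 1  0  10/7   8/7 ]
  [ 0  0   1/7  -2/7 ]
  [ 0  1     0    -4 ]
Swap R2 and R3.
  [ 1  0  10/7   8/7 ]
  [ 0  1     0    -4 ]
  [ 0  0   1/7  -2/7 ]
Multiply R3 by 7.
  [ 1  0  10/7  8/7 ]
  [ 0  1     0   -4 ]
  [ 0  0     1   -2 ]
Subtract 10/7 times R3 from R1.
  [ 1  0  0   4 ]
  [ 0  1  0  -4 ]
  [ 0  0  1  -2 ]

-4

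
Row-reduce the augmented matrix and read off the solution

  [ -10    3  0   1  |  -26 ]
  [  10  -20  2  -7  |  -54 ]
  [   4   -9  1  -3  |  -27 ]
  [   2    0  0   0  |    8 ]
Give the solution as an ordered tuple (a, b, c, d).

R1 := -1/10·R1
  [  1  -3/10  0  -1/10  |  13/5 ]
  [ 10    -20  2     -7  |   -54 ]
  [  4     -9  1     -3  |   -27 ]
  [  2      0  0      0  |     8 ]
R2 := R2 − 10·R1
  [ 1  -3/10  0  -1/10  |  13/5 ]
  [ 0    -17  2     -6  |   -80 ]
  [ 4     -9  1     -3  |   -27 ]
  [ 2      0  0      0  |     8 ]
R3 := R3 − 4·R1
  [ 1  -3/10  0  -1/10  |    13/5 ]
  [ 0    -17  2     -6  |     -80 ]
  [ 0  -39/5  1  -13/5  |  -187/5 ]
  [ 2      0  0      0  |       8 ]
R4 := R4 − 2·R1
  [ 1  -3/10  0  -1/10  |    13/5 ]
  [ 0    -17  2     -6  |     -80 ]
  [ 0  -39/5  1  -13/5  |  -187/5 ]
  [ 0    3/5  0    1/5  |    14/5 ]
R2 := -1/17·R2
  [ 1  -3/10      0  -1/10  |    13/5 ]
  [ 0      1  -2/17   6/17  |   80/17 ]
  [ 0  -39/5      1  -13/5  |  -187/5 ]
  [ 0    3/5      0    1/5  |    14/5 ]
R3 := R3 + 39/5·R2
  [ 1  -3/10      0  -1/10  |    13/5 ]
  [ 0      1  -2/17   6/17  |   80/17 ]
  [ 0      0   7/85  13/85  |  -59/85 ]
  [ 0    3/5      0    1/5  |    14/5 ]
R4 := R4 − 3/5·R2
  [ 1  -3/10      0  -1/10  |    13/5 ]
  [ 0      1  -2/17   6/17  |   80/17 ]
  [ 0      0   7/85  13/85  |  -59/85 ]
  [ 0      0   6/85  -1/85  |   -2/85 ]
R3 := 85/7·R3
  [ 1  -3/10      0  -1/10  |   13/5 ]
  [ 0      1  -2/17   6/17  |  80/17 ]
  [ 0      0      1   13/7  |  -59/7 ]
  [ 0      0   6/85  -1/85  |  -2/85 ]
R4 := R4 − 6/85·R3
  [ 1  -3/10      0  -1/10  |   13/5 ]
  [ 0      1  -2/17   6/17  |  80/17 ]
  [ 0      0      1   13/7  |  -59/7 ]
  [ 0      0      0   -1/7  |    4/7 ]
R4 := -7·R4
  [ 1  -3/10      0  -1/10  |   13/5 ]
  [ 0      1  -2/17   6/17  |  80/17 ]
  [ 0      0      1   13/7  |  -59/7 ]
  [ 0      0      0      1  |     -4 ]
R3 := R3 − 13/7·R4
  [ 1  -3/10      0  -1/10  |   13/5 ]
  [ 0      1  -2/17   6/17  |  80/17 ]
  [ 0      0      1      0  |     -1 ]
  [ 0      0      0      1  |     -4 ]
R2 := R2 − 6/17·R4
  [ 1  -3/10      0  -1/10  |    13/5 ]
  [ 0      1  -2/17      0  |  104/17 ]
  [ 0      0      1      0  |      -1 ]
  [ 0      0      0      1  |      -4 ]
R1 := R1 + 1/10·R4
  [ 1  -3/10      0  0  |    11/5 ]
  [ 0      1  -2/17  0  |  104/17 ]
  [ 0      0      1  0  |      -1 ]
  [ 0      0      0  1  |      -4 ]
R2 := R2 + 2/17·R3
  [ 1  -3/10  0  0  |  11/5 ]
  [ 0      1  0  0  |     6 ]
  [ 0      0  1  0  |    -1 ]
  [ 0      0  0  1  |    -4 ]
R1 := R1 + 3/10·R2
  [ 1  0  0  0  |   4 ]
  [ 0  1  0  0  |   6 ]
  [ 0  0  1  0  |  -1 ]
  [ 0  0  0  1  |  -4 ]
Reading off the last column: a = 4, b = 6, c = -1, d = -4.

(4, 6, -1, -4)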